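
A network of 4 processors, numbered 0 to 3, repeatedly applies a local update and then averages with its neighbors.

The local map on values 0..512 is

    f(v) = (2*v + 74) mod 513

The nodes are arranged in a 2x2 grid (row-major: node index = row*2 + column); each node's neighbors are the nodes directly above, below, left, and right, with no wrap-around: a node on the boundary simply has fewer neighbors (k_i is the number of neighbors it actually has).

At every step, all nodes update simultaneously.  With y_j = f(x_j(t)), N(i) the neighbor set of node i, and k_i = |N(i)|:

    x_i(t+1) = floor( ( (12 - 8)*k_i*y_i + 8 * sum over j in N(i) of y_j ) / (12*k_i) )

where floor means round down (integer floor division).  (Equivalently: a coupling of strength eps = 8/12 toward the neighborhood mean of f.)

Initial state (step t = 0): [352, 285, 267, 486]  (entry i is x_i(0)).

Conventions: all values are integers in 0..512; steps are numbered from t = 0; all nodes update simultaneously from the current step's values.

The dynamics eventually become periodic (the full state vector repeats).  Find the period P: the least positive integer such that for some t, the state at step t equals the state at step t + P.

Simulating step by step:
t=0: [352, 285, 267, 486]
t=1: [163, 138, 126, 82]
t=2: [358, 329, 321, 304]
t=3: [233, 221, 216, 197]
t=4: [178, 166, 333, 325]
t=5: [354, 349, 289, 281]
t=6: [222, 217, 177, 173]
t=7: [313, 311, 284, 452]
t=8: [166, 278, 260, 259]
t=9: [201, 200, 188, 92]
t=10: [466, 402, 394, 394]
t=11: [402, 402, 397, 354]
t=12: [361, 333, 329, 329]
t=13: [243, 243, 240, 221]
t=14: [45, 32, 30, 30]
t=15: [145, 145, 144, 135]
t=16: [363, 357, 356, 356]
t=17: [278, 278, 277, 273]
t=18: [116, 113, 113, 113]
t=19: [302, 302, 302, 300]
t=20: [165, 163, 163, 163]
t=21: [401, 401, 401, 400]
t=22: [363, 362, 362, 362]
t=23: [285, 285, 285, 285]
t=24: [131, 131, 131, 131]
t=25: [336, 336, 336, 336]
t=26: [233, 233, 233, 233]
t=27: [27, 27, 27, 27]
t=28: [128, 128, 128, 128]
t=29: [330, 330, 330, 330]
t=30: [221, 221, 221, 221]
t=31: [3, 3, 3, 3]
t=32: [80, 80, 80, 80]
t=33: [234, 234, 234, 234]
t=34: [29, 29, 29, 29]
t=35: [132, 132, 132, 132]
t=36: [338, 338, 338, 338]
t=37: [237, 237, 237, 237]
t=38: [35, 35, 35, 35]
t=39: [144, 144, 144, 144]
t=40: [362, 362, 362, 362]
t=41: [285, 285, 285, 285]

Answer: 18
Key observation: The state at step 23, [285, 285, 285, 285], reappears at step 41 — and no state repeats earlier — so the cycle the system enters has period 18.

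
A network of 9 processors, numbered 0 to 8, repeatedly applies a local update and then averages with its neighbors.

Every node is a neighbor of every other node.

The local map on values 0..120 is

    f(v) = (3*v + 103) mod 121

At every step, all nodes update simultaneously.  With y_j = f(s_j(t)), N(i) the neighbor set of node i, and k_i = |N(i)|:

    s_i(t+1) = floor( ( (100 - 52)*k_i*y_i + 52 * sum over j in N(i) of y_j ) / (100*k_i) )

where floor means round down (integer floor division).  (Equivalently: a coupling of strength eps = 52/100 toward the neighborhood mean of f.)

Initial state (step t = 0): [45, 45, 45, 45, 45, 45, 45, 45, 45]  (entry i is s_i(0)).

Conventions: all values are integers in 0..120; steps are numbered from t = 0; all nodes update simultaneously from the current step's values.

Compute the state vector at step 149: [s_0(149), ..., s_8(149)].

Answer: [21, 21, 21, 21, 21, 21, 21, 21, 21]
Key observation: The state at step 0, [45, 45, 45, 45, 45, 45, 45, 45, 45], reappears at step 5: the system is in a cycle of period 5 from step 0 on.  Therefore the state at step 149 equals the state at step 0 + ((149 - 0) mod 5) = 4, which is [21, 21, 21, 21, 21, 21, 21, 21, 21].

Derivation:
t=0: [45, 45, 45, 45, 45, 45, 45, 45, 45]
t=1: [117, 117, 117, 117, 117, 117, 117, 117, 117]
t=2: [91, 91, 91, 91, 91, 91, 91, 91, 91]
t=3: [13, 13, 13, 13, 13, 13, 13, 13, 13]
t=4: [21, 21, 21, 21, 21, 21, 21, 21, 21]
t=5: [45, 45, 45, 45, 45, 45, 45, 45, 45]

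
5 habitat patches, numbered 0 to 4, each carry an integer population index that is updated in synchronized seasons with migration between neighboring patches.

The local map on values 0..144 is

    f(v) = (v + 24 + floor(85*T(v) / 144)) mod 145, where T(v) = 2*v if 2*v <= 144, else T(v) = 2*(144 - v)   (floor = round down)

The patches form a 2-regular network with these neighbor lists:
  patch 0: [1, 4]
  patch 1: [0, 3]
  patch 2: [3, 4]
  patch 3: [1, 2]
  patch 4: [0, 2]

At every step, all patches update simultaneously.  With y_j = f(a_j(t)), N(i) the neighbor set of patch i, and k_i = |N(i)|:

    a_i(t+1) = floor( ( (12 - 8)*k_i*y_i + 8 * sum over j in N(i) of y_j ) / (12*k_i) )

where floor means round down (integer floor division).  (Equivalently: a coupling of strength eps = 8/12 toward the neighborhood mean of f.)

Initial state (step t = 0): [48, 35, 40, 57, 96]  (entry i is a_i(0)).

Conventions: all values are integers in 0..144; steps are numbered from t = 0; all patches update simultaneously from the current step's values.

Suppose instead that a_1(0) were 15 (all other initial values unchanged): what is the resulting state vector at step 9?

Answer: [34, 30, 26, 26, 30]
Key observation: This trace re-runs the system from the modified initial state.

Derivation:
t=0: [48, 15, 40, 57, 96]
t=1: [71, 62, 48, 56, 90]
t=2: [26, 16, 53, 47, 64]
t=3: [52, 88, 94, 107, 79]
t=4: [68, 66, 31, 31, 67]
t=5: [24, 46, 69, 68, 47]
t=6: [108, 75, 60, 60, 77]
t=7: [33, 24, 17, 17, 24]
t=8: [82, 77, 66, 66, 77]
t=9: [34, 30, 26, 26, 30]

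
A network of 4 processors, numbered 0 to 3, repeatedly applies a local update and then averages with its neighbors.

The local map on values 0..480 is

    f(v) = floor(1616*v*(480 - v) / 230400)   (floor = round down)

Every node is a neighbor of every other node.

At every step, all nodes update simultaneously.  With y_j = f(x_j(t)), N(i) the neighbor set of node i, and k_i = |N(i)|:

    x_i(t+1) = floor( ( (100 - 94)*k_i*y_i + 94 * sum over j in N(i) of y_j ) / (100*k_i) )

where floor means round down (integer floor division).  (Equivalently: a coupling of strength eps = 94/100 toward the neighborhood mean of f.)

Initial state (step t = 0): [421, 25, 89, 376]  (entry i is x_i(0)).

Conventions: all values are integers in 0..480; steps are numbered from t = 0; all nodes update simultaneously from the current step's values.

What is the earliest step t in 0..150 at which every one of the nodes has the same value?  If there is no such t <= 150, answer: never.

Answer: 4
Key observation: Synchronization is absorbing here: once all nodes are equal they stay equal, and step 4 is the first all-equal step.

Derivation:
t=0: [421, 25, 89, 376]  (not all equal)
t=1: [197, 221, 179, 172]  (not all equal)
t=2: [383, 380, 387, 388]  (not all equal)
t=3: [256, 254, 258, 258]  (not all equal)
t=4: [401, 401, 401, 401]  (all equal)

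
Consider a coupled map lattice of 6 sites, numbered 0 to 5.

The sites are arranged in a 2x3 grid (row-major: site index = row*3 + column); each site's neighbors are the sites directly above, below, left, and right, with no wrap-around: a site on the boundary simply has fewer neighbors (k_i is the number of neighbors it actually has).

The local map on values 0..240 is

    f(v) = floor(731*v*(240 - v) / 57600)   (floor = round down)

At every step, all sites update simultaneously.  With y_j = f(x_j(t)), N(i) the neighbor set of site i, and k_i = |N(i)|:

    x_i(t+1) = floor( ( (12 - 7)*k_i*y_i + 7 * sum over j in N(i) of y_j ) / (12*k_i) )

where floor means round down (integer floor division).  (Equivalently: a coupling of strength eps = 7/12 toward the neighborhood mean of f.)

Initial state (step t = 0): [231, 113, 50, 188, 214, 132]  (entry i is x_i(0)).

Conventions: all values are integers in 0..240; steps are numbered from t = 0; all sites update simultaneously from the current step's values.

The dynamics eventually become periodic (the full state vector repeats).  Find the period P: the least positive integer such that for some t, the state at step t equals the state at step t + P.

Answer: 2
Key observation: The state at step 5, [144, 143, 142, 144, 143, 142], reappears at step 7 — and no state repeats earlier — so the cycle the system enters has period 2.

Derivation:
t=0: [231, 113, 50, 188, 214, 132]
t=1: [100, 117, 155, 79, 123, 130]
t=2: [173, 178, 175, 171, 177, 177]
t=3: [145, 142, 141, 146, 142, 141]
t=4: [174, 175, 176, 174, 175, 176]
t=5: [144, 143, 142, 144, 143, 142]
t=6: [175, 175, 176, 175, 175, 176]
t=7: [144, 143, 142, 144, 143, 142]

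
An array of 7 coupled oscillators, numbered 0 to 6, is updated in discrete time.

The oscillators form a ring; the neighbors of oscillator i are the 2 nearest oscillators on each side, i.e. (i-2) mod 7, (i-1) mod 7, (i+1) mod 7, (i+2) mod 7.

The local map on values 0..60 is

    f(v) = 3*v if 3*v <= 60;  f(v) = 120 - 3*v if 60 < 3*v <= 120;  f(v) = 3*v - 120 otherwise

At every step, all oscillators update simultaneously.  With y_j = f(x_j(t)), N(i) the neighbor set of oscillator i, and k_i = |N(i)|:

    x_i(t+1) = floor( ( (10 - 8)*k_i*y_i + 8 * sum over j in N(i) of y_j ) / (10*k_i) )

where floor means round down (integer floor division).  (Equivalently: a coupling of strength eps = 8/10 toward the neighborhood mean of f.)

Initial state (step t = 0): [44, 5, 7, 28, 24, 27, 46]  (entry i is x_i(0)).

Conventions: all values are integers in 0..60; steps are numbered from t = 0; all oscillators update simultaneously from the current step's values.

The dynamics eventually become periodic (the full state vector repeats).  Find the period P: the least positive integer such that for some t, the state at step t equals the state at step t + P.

Answer: 5
Key observation: The state at step 20, [24, 24, 24, 22, 22, 22, 24], reappears at step 25 — and no state repeats earlier — so the cycle the system enters has period 5.

Derivation:
t=0: [44, 5, 7, 28, 24, 27, 46]
t=1: [21, 20, 26, 31, 32, 30, 26]
t=2: [46, 45, 42, 36, 33, 36, 42]
t=3: [11, 11, 14, 13, 11, 13, 14]
t=4: [37, 37, 36, 37, 39, 37, 36]
t=5: [10, 10, 8, 8, 9, 8, 8]
t=6: [26, 26, 27, 25, 24, 25, 27]
t=7: [41, 41, 43, 43, 43, 43, 43]
t=8: [6, 6, 6, 7, 9, 7, 6]
t=9: [18, 18, 20, 21, 21, 21, 20]
t=10: [57, 57, 56, 57, 58, 57, 56]
t=11: [49, 49, 51, 51, 50, 51, 51]
t=12: [30, 30, 30, 31, 32, 31, 30]
t=13: [29, 29, 28, 27, 27, 27, 28]
t=14: [35, 35, 36, 37, 37, 37, 36]
t=15: [12, 12, 12, 10, 10, 10, 12]
t=16: [34, 34, 33, 32, 32, 32, 33]
t=17: [20, 20, 21, 22, 22, 22, 21]
t=18: [57, 57, 57, 55, 55, 55, 57]
t=19: [49, 49, 48, 47, 47, 47, 48]
t=20: [24, 24, 24, 22, 22, 22, 24]
t=21: [49, 49, 50, 51, 51, 51, 50]
t=22: [29, 29, 30, 31, 31, 31, 30]
t=23: [30, 30, 30, 28, 28, 28, 30]
t=24: [31, 31, 32, 33, 33, 33, 32]
t=25: [24, 24, 24, 22, 22, 22, 24]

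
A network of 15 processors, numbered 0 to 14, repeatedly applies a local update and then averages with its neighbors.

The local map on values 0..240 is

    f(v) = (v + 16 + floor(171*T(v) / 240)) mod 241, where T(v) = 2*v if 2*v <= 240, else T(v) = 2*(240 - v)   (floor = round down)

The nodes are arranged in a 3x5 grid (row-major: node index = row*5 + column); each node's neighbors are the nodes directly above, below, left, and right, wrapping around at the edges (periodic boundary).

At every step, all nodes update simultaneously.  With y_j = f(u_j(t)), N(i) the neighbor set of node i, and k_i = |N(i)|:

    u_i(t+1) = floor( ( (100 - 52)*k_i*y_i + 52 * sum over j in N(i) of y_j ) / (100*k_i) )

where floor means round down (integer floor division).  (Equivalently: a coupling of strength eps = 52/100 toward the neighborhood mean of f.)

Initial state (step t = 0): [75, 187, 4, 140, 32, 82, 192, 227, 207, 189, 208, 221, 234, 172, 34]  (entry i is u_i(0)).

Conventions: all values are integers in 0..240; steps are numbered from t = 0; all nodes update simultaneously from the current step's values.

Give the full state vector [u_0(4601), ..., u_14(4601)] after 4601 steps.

Answer: [54, 54, 54, 54, 54, 54, 54, 54, 54, 54, 54, 54, 54, 54, 54]
Key observation: The state at step 15, [54, 54, 54, 54, 54, 54, 54, 54, 54, 54, 54, 54, 54, 54, 54], reappears at step 17: the system is in a cycle of period 2 from step 15 on.  Therefore the state at step 4601 equals the state at step 15 + ((4601 - 15) mod 2) = 15, which is [54, 54, 54, 54, 54, 54, 54, 54, 54, 54, 54, 54, 54, 54, 54].

Derivation:
t=0: [75, 187, 4, 140, 32, 82, 192, 227, 207, 189, 208, 221, 234, 172, 34]
t=1: [142, 54, 29, 52, 95, 141, 55, 23, 34, 73, 82, 26, 22, 46, 73]
t=2: [81, 118, 96, 109, 78, 106, 117, 86, 116, 138, 152, 113, 80, 126, 162]
t=3: [147, 71, 72, 61, 144, 64, 75, 150, 76, 72, 69, 73, 145, 76, 72]
t=4: [103, 172, 150, 162, 104, 163, 173, 108, 174, 171, 166, 173, 109, 175, 172]
t=5: [32, 41, 47, 44, 33, 42, 42, 40, 42, 41, 42, 42, 41, 42, 41]
t=6: [102, 114, 122, 118, 103, 113, 116, 116, 116, 113, 113, 116, 117, 117, 113]
t=7: [33, 50, 60, 55, 35, 46, 54, 57, 56, 46, 46, 54, 58, 56, 46]
t=8: [109, 137, 154, 144, 112, 125, 143, 153, 148, 126, 125, 143, 154, 148, 126]
t=9: [48, 54, 52, 53, 50, 58, 56, 52, 54, 59, 58, 56, 52, 54, 59]
t=10: [140, 144, 142, 143, 142, 152, 149, 143, 146, 154, 152, 149, 143, 146, 154]
t=11: [55, 54, 55, 55, 54, 52, 53, 55, 54, 52, 52, 53, 55, 54, 52]
t=12: [146, 146, 148, 147, 145, 143, 144, 147, 146, 143, 143, 144, 147, 146, 143]
t=13: [54, 54, 54, 54, 55, 55, 54, 54, 54, 55, 55, 54, 54, 54, 55]
t=14: [147, 146, 146, 146, 148, 148, 146, 146, 146, 148, 148, 146, 146, 146, 148]
t=15: [54, 54, 54, 54, 54, 54, 54, 54, 54, 54, 54, 54, 54, 54, 54]
t=16: [146, 146, 146, 146, 146, 146, 146, 146, 146, 146, 146, 146, 146, 146, 146]
t=17: [54, 54, 54, 54, 54, 54, 54, 54, 54, 54, 54, 54, 54, 54, 54]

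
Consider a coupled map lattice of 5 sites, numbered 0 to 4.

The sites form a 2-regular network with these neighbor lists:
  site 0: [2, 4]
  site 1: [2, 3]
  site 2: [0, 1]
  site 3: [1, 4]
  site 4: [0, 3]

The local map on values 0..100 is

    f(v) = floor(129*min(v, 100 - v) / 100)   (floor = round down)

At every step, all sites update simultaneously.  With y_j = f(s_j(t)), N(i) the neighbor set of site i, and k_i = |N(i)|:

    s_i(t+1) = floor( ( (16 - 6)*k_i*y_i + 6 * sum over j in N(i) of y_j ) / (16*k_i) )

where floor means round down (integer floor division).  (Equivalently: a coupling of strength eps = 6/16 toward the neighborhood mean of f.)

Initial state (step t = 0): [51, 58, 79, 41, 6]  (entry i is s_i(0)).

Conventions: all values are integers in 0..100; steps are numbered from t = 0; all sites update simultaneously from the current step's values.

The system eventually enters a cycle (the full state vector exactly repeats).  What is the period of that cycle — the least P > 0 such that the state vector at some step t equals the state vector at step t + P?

Answer: 4
Key observation: The state at step 7, [63, 63, 63, 63, 63], reappears at step 11 — and no state repeats earlier — so the cycle the system enters has period 4.

Derivation:
t=0: [51, 58, 79, 41, 6]
t=1: [45, 48, 38, 43, 25]
t=2: [51, 57, 52, 51, 41]
t=3: [60, 57, 60, 59, 56]
t=4: [51, 53, 51, 53, 54]
t=5: [62, 60, 62, 59, 59]
t=6: [49, 50, 49, 51, 51]
t=7: [63, 63, 63, 63, 63]
t=8: [47, 47, 47, 47, 47]
t=9: [60, 60, 60, 60, 60]
t=10: [51, 51, 51, 51, 51]
t=11: [63, 63, 63, 63, 63]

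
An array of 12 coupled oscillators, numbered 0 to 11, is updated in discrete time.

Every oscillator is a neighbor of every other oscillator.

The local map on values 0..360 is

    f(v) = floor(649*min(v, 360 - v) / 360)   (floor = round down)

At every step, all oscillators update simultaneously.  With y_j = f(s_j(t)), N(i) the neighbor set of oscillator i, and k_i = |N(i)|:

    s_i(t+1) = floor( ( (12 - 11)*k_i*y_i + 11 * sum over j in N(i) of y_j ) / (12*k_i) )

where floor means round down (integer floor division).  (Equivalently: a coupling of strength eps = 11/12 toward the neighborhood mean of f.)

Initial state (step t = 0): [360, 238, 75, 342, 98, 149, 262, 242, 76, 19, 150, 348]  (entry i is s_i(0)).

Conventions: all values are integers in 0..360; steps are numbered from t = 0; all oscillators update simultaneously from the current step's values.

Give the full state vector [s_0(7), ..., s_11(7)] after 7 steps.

Simulating step by step:
t=0: [360, 238, 75, 342, 98, 149, 262, 242, 76, 19, 150, 348]
t=1: [140, 140, 140, 140, 140, 140, 140, 140, 140, 140, 140, 140]
t=2: [252, 252, 252, 252, 252, 252, 252, 252, 252, 252, 252, 252]
t=3: [194, 194, 194, 194, 194, 194, 194, 194, 194, 194, 194, 194]
t=4: [299, 299, 299, 299, 299, 299, 299, 299, 299, 299, 299, 299]
t=5: [109, 109, 109, 109, 109, 109, 109, 109, 109, 109, 109, 109]
t=6: [196, 196, 196, 196, 196, 196, 196, 196, 196, 196, 196, 196]
t=7: [295, 295, 295, 295, 295, 295, 295, 295, 295, 295, 295, 295]

Answer: [295, 295, 295, 295, 295, 295, 295, 295, 295, 295, 295, 295]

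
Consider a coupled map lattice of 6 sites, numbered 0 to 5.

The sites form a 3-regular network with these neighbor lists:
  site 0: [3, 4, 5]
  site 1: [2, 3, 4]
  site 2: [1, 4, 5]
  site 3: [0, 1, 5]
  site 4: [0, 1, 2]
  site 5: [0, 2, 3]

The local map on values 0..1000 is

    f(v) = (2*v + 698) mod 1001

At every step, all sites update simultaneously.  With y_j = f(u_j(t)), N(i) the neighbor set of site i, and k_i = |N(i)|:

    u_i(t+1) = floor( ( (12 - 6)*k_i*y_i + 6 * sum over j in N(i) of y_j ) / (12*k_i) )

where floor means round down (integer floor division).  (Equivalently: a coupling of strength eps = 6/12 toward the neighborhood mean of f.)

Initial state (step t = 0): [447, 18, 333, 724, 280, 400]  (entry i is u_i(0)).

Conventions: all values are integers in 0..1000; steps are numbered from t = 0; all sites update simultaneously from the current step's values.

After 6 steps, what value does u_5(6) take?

Answer: u_5(6) = 311

Derivation:
t=0: [447, 18, 333, 724, 280, 400]
t=1: [445, 494, 429, 375, 409, 431]
t=2: [547, 595, 570, 528, 562, 544]
t=3: [788, 845, 834, 787, 829, 789]
t=4: [285, 357, 351, 290, 347, 288]
t=5: [290, 383, 378, 297, 375, 293]
t=6: [308, 430, 425, 316, 422, 311]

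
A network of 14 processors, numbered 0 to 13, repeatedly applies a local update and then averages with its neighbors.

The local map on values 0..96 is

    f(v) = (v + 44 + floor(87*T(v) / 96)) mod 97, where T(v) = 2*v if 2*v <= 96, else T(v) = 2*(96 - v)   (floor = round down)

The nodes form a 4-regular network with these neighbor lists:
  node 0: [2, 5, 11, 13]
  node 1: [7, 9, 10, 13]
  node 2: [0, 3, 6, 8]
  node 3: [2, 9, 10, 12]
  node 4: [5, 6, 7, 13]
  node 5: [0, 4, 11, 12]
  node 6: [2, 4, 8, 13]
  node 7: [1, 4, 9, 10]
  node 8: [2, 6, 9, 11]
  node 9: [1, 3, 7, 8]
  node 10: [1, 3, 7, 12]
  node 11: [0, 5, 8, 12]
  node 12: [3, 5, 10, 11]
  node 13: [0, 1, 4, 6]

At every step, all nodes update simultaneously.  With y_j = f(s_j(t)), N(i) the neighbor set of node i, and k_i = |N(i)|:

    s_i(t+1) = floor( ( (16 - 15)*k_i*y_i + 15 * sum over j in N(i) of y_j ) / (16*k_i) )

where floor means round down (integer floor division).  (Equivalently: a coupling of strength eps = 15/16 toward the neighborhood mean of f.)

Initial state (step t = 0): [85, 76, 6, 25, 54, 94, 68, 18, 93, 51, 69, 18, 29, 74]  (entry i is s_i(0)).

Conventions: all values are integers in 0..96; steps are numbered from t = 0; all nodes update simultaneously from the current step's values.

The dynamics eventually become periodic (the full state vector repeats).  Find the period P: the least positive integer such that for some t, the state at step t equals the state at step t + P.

Simulating step by step:
t=0: [85, 76, 6, 25, 54, 94, 68, 18, 93, 51, 69, 18, 29, 74]
t=1: [63, 73, 45, 55, 66, 61, 60, 71, 72, 55, 50, 45, 53, 62]
t=2: [71, 71, 69, 76, 68, 71, 68, 70, 72, 66, 69, 69, 75, 67]
t=3: [64, 65, 62, 63, 64, 63, 64, 64, 64, 62, 61, 62, 62, 64]
t=4: [69, 69, 69, 70, 69, 69, 69, 69, 69, 68, 69, 69, 69, 68]
t=5: [64, 64, 64, 64, 64, 64, 64, 64, 64, 64, 64, 64, 64, 64]
t=6: [69, 69, 69, 69, 69, 69, 69, 69, 69, 69, 69, 69, 69, 69]
t=7: [64, 64, 64, 64, 64, 64, 64, 64, 64, 64, 64, 64, 64, 64]

Answer: 2
Key observation: The state at step 5, [64, 64, 64, 64, 64, 64, 64, 64, 64, 64, 64, 64, 64, 64], reappears at step 7 — and no state repeats earlier — so the cycle the system enters has period 2.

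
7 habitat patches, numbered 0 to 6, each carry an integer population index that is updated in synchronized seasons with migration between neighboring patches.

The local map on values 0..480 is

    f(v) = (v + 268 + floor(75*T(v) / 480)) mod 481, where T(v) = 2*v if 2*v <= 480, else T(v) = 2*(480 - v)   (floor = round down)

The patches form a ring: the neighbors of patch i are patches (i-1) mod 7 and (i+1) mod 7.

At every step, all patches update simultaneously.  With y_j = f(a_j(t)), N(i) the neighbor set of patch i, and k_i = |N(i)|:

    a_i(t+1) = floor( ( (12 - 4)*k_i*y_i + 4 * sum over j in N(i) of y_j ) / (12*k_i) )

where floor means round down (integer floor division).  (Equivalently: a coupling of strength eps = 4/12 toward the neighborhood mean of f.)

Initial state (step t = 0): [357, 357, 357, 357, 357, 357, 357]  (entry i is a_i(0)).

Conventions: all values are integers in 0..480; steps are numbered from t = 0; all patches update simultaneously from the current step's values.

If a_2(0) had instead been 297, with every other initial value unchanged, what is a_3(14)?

Simulating step by step:
t=0: [357, 357, 297, 357, 357, 357, 357]
t=1: [182, 175, 154, 175, 182, 182, 182]
t=2: [23, 93, 318, 93, 23, 25, 25]
t=3: [313, 335, 233, 335, 313, 299, 299]
t=4: [152, 152, 117, 152, 152, 143, 143]
t=5: [465, 459, 436, 459, 465, 457, 457]
t=6: [254, 250, 241, 250, 254, 251, 251]
t=7: [110, 107, 104, 107, 110, 109, 109]
t=8: [411, 408, 405, 408, 411, 411, 411]
t=9: [218, 217, 215, 217, 218, 219, 219]
t=10: [72, 71, 69, 71, 72, 73, 73]
t=11: [362, 360, 359, 360, 362, 362, 362]
t=12: [184, 184, 183, 184, 184, 185, 185]
t=13: [28, 27, 27, 27, 28, 28, 28]
t=14: [303, 303, 303, 303, 303, 304, 304]

Answer: a_3(14) = 303
Key observation: This trace re-runs the system from the modified initial state.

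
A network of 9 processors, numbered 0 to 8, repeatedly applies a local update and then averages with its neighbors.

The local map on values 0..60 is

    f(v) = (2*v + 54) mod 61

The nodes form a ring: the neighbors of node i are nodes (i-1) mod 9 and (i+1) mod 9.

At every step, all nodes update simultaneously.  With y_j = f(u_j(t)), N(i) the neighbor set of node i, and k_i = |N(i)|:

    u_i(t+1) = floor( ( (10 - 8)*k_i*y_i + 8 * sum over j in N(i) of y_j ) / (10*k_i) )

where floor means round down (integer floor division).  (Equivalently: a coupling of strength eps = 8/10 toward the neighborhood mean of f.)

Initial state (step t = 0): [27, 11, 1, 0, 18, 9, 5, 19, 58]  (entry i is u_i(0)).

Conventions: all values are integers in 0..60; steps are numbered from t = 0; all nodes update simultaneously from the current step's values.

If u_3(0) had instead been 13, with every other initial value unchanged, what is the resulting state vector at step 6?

Simulating step by step:
t=0: [27, 11, 1, 13, 18, 9, 5, 19, 58]
t=1: [34, 44, 24, 37, 17, 15, 17, 26, 40]
t=2: [12, 20, 18, 28, 17, 26, 32, 24, 20]
t=3: [29, 25, 38, 32, 43, 42, 45, 44, 29]
t=4: [47, 32, 41, 21, 32, 19, 18, 33, 38]
t=5: [31, 27, 39, 35, 37, 40, 41, 26, 35]
t=6: [30, 35, 21, 6, 6, 10, 25, 15, 40]

Answer: [30, 35, 21, 6, 6, 10, 25, 15, 40]
Key observation: This trace re-runs the system from the modified initial state.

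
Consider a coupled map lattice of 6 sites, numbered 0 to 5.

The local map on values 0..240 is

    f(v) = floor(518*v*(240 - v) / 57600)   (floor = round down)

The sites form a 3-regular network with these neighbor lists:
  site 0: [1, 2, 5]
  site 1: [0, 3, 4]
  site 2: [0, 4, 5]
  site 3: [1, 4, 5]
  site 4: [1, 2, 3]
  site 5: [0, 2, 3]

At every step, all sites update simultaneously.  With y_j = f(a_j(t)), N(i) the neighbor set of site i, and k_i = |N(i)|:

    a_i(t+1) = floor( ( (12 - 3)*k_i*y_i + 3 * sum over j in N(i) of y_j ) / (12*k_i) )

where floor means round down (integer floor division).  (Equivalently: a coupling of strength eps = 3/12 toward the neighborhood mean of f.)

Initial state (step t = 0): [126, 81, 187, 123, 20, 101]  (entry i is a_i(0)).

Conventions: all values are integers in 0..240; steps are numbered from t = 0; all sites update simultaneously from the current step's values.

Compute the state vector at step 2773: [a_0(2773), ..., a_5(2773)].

Answer: [128, 128, 128, 128, 128, 128]
Key observation: The state at step 4, [128, 128, 128, 128, 128, 128], reappears at step 5: the system is in a cycle of period 1 from step 4 on.  Therefore the state at step 2773 equals the state at step 4 + ((2773 - 4) mod 1) = 4, which is [128, 128, 128, 128, 128, 128].

Derivation:
t=0: [126, 81, 187, 123, 20, 101]
t=1: [124, 111, 91, 120, 57, 123]
t=2: [128, 125, 120, 125, 101, 128]
t=3: [128, 128, 128, 128, 126, 128]
t=4: [128, 128, 128, 128, 128, 128]
t=5: [128, 128, 128, 128, 128, 128]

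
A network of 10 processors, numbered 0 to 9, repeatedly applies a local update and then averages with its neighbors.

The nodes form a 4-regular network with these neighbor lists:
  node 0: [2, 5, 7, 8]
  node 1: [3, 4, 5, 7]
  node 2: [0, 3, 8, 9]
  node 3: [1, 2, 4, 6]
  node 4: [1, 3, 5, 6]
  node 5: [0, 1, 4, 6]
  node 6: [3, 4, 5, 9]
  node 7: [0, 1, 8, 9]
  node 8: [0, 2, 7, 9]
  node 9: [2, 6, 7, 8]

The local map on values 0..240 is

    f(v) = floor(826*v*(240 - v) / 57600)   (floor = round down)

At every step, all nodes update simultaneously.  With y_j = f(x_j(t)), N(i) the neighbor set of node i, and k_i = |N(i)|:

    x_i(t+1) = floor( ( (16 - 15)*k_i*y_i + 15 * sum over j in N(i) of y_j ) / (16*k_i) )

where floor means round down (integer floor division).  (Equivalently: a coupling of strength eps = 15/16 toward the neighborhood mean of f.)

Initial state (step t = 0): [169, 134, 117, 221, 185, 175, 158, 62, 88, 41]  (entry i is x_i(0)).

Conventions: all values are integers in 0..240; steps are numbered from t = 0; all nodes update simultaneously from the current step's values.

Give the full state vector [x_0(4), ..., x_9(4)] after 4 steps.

Answer: [185, 185, 179, 194, 189, 191, 182, 182, 182, 188]

Derivation:
t=0: [169, 134, 117, 221, 185, 175, 158, 62, 88, 41]
t=1: [179, 135, 139, 176, 152, 175, 125, 169, 164, 180]
t=2: [177, 173, 164, 197, 183, 187, 169, 172, 171, 187]
t=3: [163, 146, 149, 163, 150, 160, 140, 159, 161, 169]
t=4: [185, 185, 179, 194, 189, 191, 182, 182, 182, 188]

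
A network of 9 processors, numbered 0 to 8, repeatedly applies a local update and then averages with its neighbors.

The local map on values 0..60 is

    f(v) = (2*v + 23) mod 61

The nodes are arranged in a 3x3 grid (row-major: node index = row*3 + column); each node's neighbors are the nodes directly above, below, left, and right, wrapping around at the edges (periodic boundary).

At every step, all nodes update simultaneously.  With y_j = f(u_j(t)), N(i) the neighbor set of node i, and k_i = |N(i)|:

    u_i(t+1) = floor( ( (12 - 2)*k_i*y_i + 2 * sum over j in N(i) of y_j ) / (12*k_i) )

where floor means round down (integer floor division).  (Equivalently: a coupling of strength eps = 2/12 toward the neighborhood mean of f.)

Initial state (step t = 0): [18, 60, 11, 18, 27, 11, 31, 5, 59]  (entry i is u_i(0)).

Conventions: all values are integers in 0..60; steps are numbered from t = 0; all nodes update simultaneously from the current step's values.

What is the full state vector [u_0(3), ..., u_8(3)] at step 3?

Answer: [47, 40, 45, 46, 29, 45, 49, 6, 38]

Derivation:
t=0: [18, 60, 11, 18, 27, 11, 31, 5, 59]
t=1: [55, 23, 43, 55, 19, 43, 27, 30, 21]
t=2: [12, 10, 42, 12, 3, 42, 15, 19, 8]
t=3: [47, 40, 45, 46, 29, 45, 49, 6, 38]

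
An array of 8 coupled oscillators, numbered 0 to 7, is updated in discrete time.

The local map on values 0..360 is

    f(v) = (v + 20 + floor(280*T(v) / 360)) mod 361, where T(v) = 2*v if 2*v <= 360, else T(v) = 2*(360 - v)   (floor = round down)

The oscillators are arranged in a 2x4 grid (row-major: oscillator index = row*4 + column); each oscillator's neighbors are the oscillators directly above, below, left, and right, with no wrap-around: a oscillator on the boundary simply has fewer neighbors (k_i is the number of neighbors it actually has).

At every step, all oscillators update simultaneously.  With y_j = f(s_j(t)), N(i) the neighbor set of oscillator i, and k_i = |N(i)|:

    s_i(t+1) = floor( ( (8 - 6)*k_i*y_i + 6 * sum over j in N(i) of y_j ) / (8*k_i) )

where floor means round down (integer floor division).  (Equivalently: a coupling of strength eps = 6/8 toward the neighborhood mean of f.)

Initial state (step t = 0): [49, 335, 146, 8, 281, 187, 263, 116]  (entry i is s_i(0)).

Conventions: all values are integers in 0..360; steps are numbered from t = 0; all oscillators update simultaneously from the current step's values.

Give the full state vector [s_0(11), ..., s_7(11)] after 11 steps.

Simulating step by step:
t=0: [49, 335, 146, 8, 281, 187, 263, 116]
t=1: [71, 81, 44, 140, 113, 70, 133, 121]
t=2: [250, 189, 183, 176, 226, 273, 254, 222]
t=3: [97, 94, 104, 106, 78, 87, 89, 93]
t=4: [246, 263, 270, 275, 245, 242, 257, 265]
t=5: [78, 76, 70, 69, 82, 78, 75, 71]
t=6: [220, 212, 204, 198, 221, 218, 207, 202]
t=7: [97, 99, 104, 106, 96, 99, 103, 106]
t=8: [268, 274, 282, 288, 268, 273, 282, 287]
t=9: [68, 66, 62, 60, 68, 66, 62, 60]
t=10: [191, 186, 179, 174, 191, 186, 179, 174]
t=11: [113, 114, 112, 107, 113, 114, 112, 107]

Answer: [113, 114, 112, 107, 113, 114, 112, 107]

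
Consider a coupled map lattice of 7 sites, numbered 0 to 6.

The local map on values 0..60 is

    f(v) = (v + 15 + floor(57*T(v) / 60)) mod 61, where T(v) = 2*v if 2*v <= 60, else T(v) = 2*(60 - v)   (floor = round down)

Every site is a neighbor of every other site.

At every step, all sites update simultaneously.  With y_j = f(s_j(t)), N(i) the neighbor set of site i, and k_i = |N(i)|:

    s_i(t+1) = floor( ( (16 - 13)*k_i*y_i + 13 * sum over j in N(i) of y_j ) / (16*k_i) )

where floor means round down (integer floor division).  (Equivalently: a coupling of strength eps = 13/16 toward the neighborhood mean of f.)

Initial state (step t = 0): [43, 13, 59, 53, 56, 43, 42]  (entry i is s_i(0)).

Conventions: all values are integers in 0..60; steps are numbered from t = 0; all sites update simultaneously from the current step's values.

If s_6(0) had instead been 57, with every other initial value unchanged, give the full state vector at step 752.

Simulating step by step:
t=0: [43, 13, 59, 53, 56, 43, 57]
t=1: [25, 26, 24, 25, 24, 25, 24]
t=2: [25, 25, 25, 25, 25, 25, 25]
t=3: [26, 26, 26, 26, 26, 26, 26]
t=4: [29, 29, 29, 29, 29, 29, 29]
t=5: [38, 38, 38, 38, 38, 38, 38]
t=6: [33, 33, 33, 33, 33, 33, 33]
t=7: [38, 38, 38, 38, 38, 38, 38]

Answer: [33, 33, 33, 33, 33, 33, 33]
Key observation: The state at step 5, [38, 38, 38, 38, 38, 38, 38], reappears at step 7: the system is in a cycle of period 2 from step 5 on.  Therefore the state at step 752 equals the state at step 5 + ((752 - 5) mod 2) = 6, which is [33, 33, 33, 33, 33, 33, 33].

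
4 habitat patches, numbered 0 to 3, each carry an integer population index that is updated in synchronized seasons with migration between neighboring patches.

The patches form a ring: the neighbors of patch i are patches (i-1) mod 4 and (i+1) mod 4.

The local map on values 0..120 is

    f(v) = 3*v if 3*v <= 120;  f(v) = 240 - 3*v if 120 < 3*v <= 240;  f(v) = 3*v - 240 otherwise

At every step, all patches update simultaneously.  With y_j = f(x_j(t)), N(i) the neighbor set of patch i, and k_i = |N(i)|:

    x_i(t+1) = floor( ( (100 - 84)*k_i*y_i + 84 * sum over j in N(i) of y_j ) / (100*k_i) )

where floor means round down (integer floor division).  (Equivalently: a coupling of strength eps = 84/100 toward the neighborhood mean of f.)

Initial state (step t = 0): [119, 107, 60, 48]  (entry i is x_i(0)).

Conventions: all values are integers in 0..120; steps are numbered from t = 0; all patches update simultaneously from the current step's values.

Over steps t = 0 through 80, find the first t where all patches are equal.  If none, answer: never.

Answer: 24
Key observation: Synchronization is absorbing here: once all patches are equal they stay equal, and step 24 is the first all-equal step.

Derivation:
t=0: [119, 107, 60, 48]  (not all equal)
t=1: [93, 87, 83, 89]  (not all equal)
t=2: [26, 23, 21, 24]  (not all equal)
t=3: [71, 70, 69, 70]  (not all equal)
t=4: [29, 30, 30, 30]  (not all equal)
t=5: [89, 88, 90, 88]  (not all equal)
t=6: [24, 27, 24, 27]  (not all equal)
t=7: [79, 73, 79, 73]  (not all equal)
t=8: [18, 5, 18, 5]  (not all equal)
t=9: [21, 47, 21, 47]  (not all equal)
t=10: [93, 68, 93, 68]  (not all equal)
t=11: [36, 38, 36, 38]  (not all equal)
t=12: [113, 108, 113, 108]  (not all equal)
t=13: [86, 96, 86, 96]  (not all equal)
t=14: [43, 22, 43, 22]  (not all equal)
t=15: [73, 103, 73, 103]  (not all equal)
t=16: [61, 28, 61, 28]  (not all equal)
t=17: [79, 61, 79, 61]  (not all equal)
t=18: [48, 11, 48, 11]  (not all equal)
t=19: [43, 85, 43, 85]  (not all equal)
t=20: [30, 95, 30, 95]  (not all equal)
t=21: [52, 82, 52, 82]  (not all equal)
t=22: [18, 71, 18, 71]  (not all equal)
t=23: [31, 49, 31, 49]  (not all equal)
t=24: [93, 93, 93, 93]  (all equal)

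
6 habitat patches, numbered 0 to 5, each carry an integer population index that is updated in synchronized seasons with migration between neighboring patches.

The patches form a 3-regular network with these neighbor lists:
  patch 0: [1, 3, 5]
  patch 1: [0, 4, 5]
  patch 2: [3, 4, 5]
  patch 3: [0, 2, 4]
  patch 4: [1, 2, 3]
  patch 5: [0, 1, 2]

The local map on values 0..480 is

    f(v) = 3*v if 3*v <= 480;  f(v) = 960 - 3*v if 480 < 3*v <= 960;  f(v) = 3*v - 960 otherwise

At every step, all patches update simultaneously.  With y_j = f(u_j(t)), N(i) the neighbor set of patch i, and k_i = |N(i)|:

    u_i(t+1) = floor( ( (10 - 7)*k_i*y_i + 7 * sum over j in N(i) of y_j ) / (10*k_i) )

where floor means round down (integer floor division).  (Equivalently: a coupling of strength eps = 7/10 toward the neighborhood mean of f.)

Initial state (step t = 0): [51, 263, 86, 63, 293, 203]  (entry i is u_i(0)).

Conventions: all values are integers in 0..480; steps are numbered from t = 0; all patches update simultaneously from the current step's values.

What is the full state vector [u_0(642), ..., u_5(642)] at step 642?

Simulating step by step:
t=0: [51, 263, 86, 63, 293, 203]
t=1: [211, 187, 222, 171, 168, 241]
t=2: [350, 357, 354, 385, 402, 309]
t=3: [106, 119, 141, 160, 169, 80]
t=4: [346, 343, 400, 422, 429, 328]
t=5: [116, 120, 225, 242, 241, 97]
t=6: [310, 312, 263, 273, 276, 319]
t=7: [48, 45, 115, 120, 118, 53]
t=8: [195, 193, 307, 304, 302, 193]
t=9: [301, 303, 124, 123, 125, 299]
t=10: [129, 130, 299, 298, 297, 130]
t=11: [313, 314, 141, 140, 141, 313]
t=12: [113, 113, 328, 328, 327, 114]
t=13: [266, 265, 97, 96, 96, 266]
t=14: [192, 192, 259, 259, 260, 192]
t=15: [337, 336, 229, 229, 229, 337]
t=16: [102, 101, 221, 221, 220, 102]
t=17: [303, 303, 299, 299, 299, 303]
t=18: [53, 53, 60, 60, 60, 53]
t=19: [163, 163, 175, 175, 175, 163]
t=20: [462, 462, 443, 443, 443, 462]
t=21: [412, 412, 382, 382, 382, 412]
t=22: [255, 255, 207, 207, 207, 255]
t=23: [228, 228, 305, 305, 305, 228]
t=24: [222, 222, 98, 98, 98, 222]
t=25: [294, 294, 294, 294, 294, 294]
t=26: [78, 78, 78, 78, 78, 78]
t=27: [234, 234, 234, 234, 234, 234]
t=28: [258, 258, 258, 258, 258, 258]
t=29: [186, 186, 186, 186, 186, 186]
t=30: [402, 402, 402, 402, 402, 402]
t=31: [246, 246, 246, 246, 246, 246]
t=32: [222, 222, 222, 222, 222, 222]
t=33: [294, 294, 294, 294, 294, 294]

Answer: [78, 78, 78, 78, 78, 78]
Key observation: The state at step 25, [294, 294, 294, 294, 294, 294], reappears at step 33: the system is in a cycle of period 8 from step 25 on.  Therefore the state at step 642 equals the state at step 25 + ((642 - 25) mod 8) = 26, which is [78, 78, 78, 78, 78, 78].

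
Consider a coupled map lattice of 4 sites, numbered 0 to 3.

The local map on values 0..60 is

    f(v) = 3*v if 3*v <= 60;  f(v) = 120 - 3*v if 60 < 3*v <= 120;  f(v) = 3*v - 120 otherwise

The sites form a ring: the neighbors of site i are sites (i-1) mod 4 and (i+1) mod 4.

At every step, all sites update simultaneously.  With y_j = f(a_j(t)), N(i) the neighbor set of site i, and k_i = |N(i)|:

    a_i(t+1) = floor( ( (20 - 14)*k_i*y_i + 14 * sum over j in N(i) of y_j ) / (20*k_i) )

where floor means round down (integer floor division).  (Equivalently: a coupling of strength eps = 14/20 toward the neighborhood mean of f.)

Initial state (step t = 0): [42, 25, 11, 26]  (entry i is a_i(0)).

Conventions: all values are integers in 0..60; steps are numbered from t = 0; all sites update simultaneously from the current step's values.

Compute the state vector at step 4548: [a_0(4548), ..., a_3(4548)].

Simulating step by step:
t=0: [42, 25, 11, 26]
t=1: [32, 27, 40, 26]
t=2: [35, 20, 28, 21]
t=3: [45, 35, 51, 34]
t=4: [16, 21, 21, 22]
t=5: [53, 53, 55, 52]
t=6: [37, 41, 39, 40]
t=7: [3, 5, 1, 4]
t=8: [12, 8, 10, 7]
t=9: [26, 30, 24, 29]
t=10: [34, 40, 36, 41]
t=11: [6, 10, 4, 11]
t=12: [27, 19, 25, 20]
t=13: [52, 46, 54, 47]
t=14: [24, 32, 26, 33]
t=15: [30, 38, 28, 37]
t=16: [14, 24, 16, 25]
t=17: [45, 45, 46, 45]
t=18: [15, 16, 15, 16]
t=19: [47, 45, 47, 45]
t=20: [16, 19, 16, 19]
t=21: [54, 50, 54, 50]
t=22: [33, 38, 33, 38]
t=23: [10, 16, 10, 16]
t=24: [42, 35, 42, 35]
t=25: [12, 8, 12, 8]
t=26: [27, 32, 27, 32]
t=27: [28, 34, 28, 34]
t=28: [23, 30, 23, 30]
t=29: [36, 44, 36, 44]
t=30: [12, 12, 12, 12]
t=31: [36, 36, 36, 36]
t=32: [12, 12, 12, 12]

Answer: [12, 12, 12, 12]
Key observation: The state at step 30, [12, 12, 12, 12], reappears at step 32: the system is in a cycle of period 2 from step 30 on.  Therefore the state at step 4548 equals the state at step 30 + ((4548 - 30) mod 2) = 30, which is [12, 12, 12, 12].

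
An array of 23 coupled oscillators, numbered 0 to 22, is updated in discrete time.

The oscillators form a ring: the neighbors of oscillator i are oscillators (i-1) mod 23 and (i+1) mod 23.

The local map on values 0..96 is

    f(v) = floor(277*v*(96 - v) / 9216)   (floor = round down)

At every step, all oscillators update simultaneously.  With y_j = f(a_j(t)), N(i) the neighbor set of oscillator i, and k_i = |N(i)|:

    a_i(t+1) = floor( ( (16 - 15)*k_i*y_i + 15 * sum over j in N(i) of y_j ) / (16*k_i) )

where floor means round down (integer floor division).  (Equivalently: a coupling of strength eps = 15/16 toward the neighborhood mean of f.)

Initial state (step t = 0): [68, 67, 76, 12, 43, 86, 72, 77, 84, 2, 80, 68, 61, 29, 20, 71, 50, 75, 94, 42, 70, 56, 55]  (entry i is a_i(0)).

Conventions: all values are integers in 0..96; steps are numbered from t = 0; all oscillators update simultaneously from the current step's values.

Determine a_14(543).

Answer: a_14(543) = 61
Key observation: The state at step 8, [63, 64, 64, 63, 63, 63, 63, 63, 63, 63, 63, 63, 64, 64, 64, 64, 64, 63, 63, 62, 62, 62, 63], reappears at step 10: the system is in a cycle of period 2 from step 8 on.  Therefore the state at step 543 equals the state at step 8 + ((543 - 8) mod 2) = 9, which is [61, 61, 61, 61, 62, 62, 62, 62, 62, 62, 62, 61, 61, 61, 61, 61, 61, 61, 62, 62, 63, 62, 62].

Derivation:
t=0: [68, 67, 76, 12, 43, 86, 72, 77, 84, 2, 80, 68, 61, 29, 20, 71, 50, 75, 94, 42, 70, 56, 55]
t=1: [62, 51, 44, 54, 30, 57, 35, 40, 24, 32, 31, 51, 57, 54, 54, 56, 51, 37, 54, 31, 66, 60, 62]
t=2: [65, 65, 68, 63, 66, 61, 66, 58, 63, 55, 64, 63, 67, 67, 67, 67, 66, 67, 62, 63, 61, 61, 63]
t=3: [60, 58, 60, 58, 62, 59, 64, 60, 66, 61, 64, 59, 59, 58, 58, 58, 58, 60, 60, 63, 63, 63, 62]
t=4: [64, 64, 65, 63, 65, 62, 64, 60, 63, 60, 64, 63, 65, 65, 66, 66, 65, 64, 63, 62, 62, 62, 63]
t=5: [61, 60, 61, 60, 62, 60, 63, 61, 63, 61, 62, 60, 60, 59, 59, 59, 60, 61, 62, 62, 63, 62, 62]
t=6: [63, 64, 64, 63, 63, 62, 63, 62, 63, 62, 63, 63, 64, 64, 65, 64, 64, 63, 63, 62, 62, 62, 63]
t=7: [61, 61, 61, 61, 62, 62, 62, 62, 62, 62, 62, 61, 61, 60, 60, 60, 61, 61, 62, 62, 63, 62, 62]
t=8: [63, 64, 64, 63, 63, 63, 63, 63, 63, 63, 63, 63, 64, 64, 64, 64, 64, 63, 63, 62, 62, 62, 63]
t=9: [61, 61, 61, 61, 62, 62, 62, 62, 62, 62, 62, 61, 61, 61, 61, 61, 61, 61, 62, 62, 63, 62, 62]
t=10: [63, 64, 64, 63, 63, 63, 63, 63, 63, 63, 63, 63, 64, 64, 64, 64, 64, 63, 63, 62, 62, 62, 63]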